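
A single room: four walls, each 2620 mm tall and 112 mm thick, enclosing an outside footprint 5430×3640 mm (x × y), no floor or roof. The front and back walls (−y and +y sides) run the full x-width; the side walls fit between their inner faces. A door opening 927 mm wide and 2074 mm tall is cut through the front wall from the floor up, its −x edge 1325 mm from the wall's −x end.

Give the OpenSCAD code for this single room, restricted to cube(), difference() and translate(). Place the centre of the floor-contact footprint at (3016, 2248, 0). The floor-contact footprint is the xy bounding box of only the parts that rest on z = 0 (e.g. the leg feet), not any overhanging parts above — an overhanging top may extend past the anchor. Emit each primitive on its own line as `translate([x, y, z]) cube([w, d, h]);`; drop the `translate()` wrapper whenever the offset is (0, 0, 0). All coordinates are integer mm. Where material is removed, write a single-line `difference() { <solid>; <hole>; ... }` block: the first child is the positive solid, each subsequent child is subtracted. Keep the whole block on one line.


difference() { translate([301, 428, 0]) cube([5430, 112, 2620]); translate([1626, 428, 0]) cube([927, 112, 2074]); }
translate([301, 3956, 0]) cube([5430, 112, 2620]);
translate([301, 540, 0]) cube([112, 3416, 2620]);
translate([5619, 540, 0]) cube([112, 3416, 2620]);


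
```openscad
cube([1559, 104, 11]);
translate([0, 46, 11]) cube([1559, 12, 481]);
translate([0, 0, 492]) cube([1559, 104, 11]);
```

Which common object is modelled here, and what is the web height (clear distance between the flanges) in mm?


An I-beam. The web height is 481 mm.

Two wide flanges with a thin centred web — an I-beam. Overall 503 mm minus two 11 mm flanges gives a web of 503 − 2·11 = 481 mm.


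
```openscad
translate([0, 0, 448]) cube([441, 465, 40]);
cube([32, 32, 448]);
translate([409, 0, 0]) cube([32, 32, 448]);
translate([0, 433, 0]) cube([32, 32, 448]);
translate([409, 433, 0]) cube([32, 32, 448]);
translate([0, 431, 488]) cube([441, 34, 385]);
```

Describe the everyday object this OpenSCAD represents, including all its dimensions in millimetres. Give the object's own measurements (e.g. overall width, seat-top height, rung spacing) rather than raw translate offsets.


A chair. The seat is a 441×465×40 mm slab with its top at z = 488 mm, on four 32×32 mm corner legs (flush with the seat edges, standing on z = 0). A flat backrest 34 mm thick, 385 mm tall, spans the full seat width and rises from the seat top along its +y edge, rear face flush with the rear of the seat.


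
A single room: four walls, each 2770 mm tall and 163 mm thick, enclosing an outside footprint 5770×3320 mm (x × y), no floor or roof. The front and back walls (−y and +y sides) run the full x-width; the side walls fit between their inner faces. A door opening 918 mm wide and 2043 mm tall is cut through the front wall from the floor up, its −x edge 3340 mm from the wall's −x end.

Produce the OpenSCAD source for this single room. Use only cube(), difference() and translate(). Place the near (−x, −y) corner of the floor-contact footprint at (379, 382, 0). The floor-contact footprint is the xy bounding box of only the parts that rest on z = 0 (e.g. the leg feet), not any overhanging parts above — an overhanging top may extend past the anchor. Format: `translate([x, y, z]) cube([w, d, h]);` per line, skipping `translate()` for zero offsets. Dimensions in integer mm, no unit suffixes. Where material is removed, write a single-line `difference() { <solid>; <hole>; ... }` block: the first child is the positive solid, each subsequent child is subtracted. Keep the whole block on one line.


difference() { translate([379, 382, 0]) cube([5770, 163, 2770]); translate([3719, 382, 0]) cube([918, 163, 2043]); }
translate([379, 3539, 0]) cube([5770, 163, 2770]);
translate([379, 545, 0]) cube([163, 2994, 2770]);
translate([5986, 545, 0]) cube([163, 2994, 2770]);


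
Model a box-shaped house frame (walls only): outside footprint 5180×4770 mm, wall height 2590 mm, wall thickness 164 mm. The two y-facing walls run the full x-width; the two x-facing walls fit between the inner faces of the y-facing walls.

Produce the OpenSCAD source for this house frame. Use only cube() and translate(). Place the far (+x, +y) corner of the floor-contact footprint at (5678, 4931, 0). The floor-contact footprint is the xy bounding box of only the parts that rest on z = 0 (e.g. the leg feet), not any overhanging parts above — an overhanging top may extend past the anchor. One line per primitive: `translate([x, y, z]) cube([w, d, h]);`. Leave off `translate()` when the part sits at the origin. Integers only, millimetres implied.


translate([498, 161, 0]) cube([5180, 164, 2590]);
translate([498, 4767, 0]) cube([5180, 164, 2590]);
translate([498, 325, 0]) cube([164, 4442, 2590]);
translate([5514, 325, 0]) cube([164, 4442, 2590]);


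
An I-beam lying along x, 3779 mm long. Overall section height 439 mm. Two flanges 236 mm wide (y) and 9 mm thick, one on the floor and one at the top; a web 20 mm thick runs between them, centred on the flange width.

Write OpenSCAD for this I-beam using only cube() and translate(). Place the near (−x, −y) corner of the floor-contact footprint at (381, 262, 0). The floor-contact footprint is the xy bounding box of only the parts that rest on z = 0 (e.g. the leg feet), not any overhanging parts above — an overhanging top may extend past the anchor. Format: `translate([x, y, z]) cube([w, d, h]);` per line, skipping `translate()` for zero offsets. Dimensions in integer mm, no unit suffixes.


translate([381, 262, 0]) cube([3779, 236, 9]);
translate([381, 370, 9]) cube([3779, 20, 421]);
translate([381, 262, 430]) cube([3779, 236, 9]);


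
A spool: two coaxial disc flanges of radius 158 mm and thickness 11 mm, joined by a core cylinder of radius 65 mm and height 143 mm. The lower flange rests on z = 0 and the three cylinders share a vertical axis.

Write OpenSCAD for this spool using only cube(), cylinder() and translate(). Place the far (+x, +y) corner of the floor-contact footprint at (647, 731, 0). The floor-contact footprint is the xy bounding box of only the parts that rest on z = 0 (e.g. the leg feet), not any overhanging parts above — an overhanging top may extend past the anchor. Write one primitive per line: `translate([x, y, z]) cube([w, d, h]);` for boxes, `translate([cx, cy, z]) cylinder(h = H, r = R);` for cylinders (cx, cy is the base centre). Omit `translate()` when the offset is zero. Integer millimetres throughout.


translate([489, 573, 0]) cylinder(h = 11, r = 158);
translate([489, 573, 11]) cylinder(h = 143, r = 65);
translate([489, 573, 154]) cylinder(h = 11, r = 158);


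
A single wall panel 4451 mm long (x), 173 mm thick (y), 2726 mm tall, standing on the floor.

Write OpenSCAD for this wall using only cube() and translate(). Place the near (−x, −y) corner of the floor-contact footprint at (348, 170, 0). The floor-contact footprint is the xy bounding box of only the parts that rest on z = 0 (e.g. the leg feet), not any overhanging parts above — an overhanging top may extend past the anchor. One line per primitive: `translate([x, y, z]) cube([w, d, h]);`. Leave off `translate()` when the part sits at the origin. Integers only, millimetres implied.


translate([348, 170, 0]) cube([4451, 173, 2726]);


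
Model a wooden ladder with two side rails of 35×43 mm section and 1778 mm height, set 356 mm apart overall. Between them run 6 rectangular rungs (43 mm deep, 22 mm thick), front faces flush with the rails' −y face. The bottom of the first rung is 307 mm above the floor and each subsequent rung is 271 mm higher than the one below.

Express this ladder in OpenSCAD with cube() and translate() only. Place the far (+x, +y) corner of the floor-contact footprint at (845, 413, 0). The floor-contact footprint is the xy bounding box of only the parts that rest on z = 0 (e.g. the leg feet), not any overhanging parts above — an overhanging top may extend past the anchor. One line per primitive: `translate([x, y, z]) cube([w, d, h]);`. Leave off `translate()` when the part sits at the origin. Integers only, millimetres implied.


translate([489, 370, 0]) cube([35, 43, 1778]);
translate([810, 370, 0]) cube([35, 43, 1778]);
translate([524, 370, 307]) cube([286, 43, 22]);
translate([524, 370, 578]) cube([286, 43, 22]);
translate([524, 370, 849]) cube([286, 43, 22]);
translate([524, 370, 1120]) cube([286, 43, 22]);
translate([524, 370, 1391]) cube([286, 43, 22]);
translate([524, 370, 1662]) cube([286, 43, 22]);


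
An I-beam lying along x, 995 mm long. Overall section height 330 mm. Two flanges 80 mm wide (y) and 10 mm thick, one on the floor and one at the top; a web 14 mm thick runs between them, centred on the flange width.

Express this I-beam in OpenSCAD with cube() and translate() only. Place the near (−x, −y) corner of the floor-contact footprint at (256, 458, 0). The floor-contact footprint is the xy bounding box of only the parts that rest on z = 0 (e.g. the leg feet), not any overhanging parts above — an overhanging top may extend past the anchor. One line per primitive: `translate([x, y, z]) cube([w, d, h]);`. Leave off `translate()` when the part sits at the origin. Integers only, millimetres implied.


translate([256, 458, 0]) cube([995, 80, 10]);
translate([256, 491, 10]) cube([995, 14, 310]);
translate([256, 458, 320]) cube([995, 80, 10]);


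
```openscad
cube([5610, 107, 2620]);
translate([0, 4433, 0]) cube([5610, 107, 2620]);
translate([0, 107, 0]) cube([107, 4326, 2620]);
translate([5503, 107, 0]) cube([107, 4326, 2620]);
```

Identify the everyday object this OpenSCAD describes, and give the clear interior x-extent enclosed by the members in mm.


A house (or room) frame. The interior width is 5396 mm.

Four 2620 mm walls enclosing a rectangle with no floor or roof — a room or house frame. Outside width is 5610 mm and wall thickness is 107 mm, so the interior width is 5610 − 2 × 107 = 5396 mm.


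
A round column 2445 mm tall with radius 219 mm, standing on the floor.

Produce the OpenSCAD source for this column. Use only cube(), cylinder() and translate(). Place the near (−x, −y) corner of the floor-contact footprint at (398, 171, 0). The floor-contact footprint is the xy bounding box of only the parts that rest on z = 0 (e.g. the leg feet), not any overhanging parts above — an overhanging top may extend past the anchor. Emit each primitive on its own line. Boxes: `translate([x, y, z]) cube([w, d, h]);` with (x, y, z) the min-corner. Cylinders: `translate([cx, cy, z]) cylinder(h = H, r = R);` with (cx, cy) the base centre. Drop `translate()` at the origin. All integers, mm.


translate([617, 390, 0]) cylinder(h = 2445, r = 219);


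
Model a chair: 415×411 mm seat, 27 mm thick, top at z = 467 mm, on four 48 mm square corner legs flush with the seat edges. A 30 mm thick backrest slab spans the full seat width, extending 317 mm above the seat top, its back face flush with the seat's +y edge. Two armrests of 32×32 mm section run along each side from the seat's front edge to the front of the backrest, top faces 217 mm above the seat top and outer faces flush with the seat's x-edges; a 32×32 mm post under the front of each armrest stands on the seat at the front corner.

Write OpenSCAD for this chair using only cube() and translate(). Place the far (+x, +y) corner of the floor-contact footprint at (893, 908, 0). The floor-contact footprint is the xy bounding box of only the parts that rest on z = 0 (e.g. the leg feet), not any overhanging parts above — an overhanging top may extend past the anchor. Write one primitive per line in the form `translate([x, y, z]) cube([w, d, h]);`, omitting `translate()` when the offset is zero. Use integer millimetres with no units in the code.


// leg_h = 467 - 27 = 440
// arm post h = 217 - 32 = 185
translate([478, 497, 440]) cube([415, 411, 27]);
translate([478, 497, 0]) cube([48, 48, 440]);
translate([845, 497, 0]) cube([48, 48, 440]);
translate([478, 860, 0]) cube([48, 48, 440]);
translate([845, 860, 0]) cube([48, 48, 440]);
translate([478, 878, 467]) cube([415, 30, 317]);
translate([478, 497, 652]) cube([32, 381, 32]);
translate([861, 497, 652]) cube([32, 381, 32]);
translate([478, 497, 467]) cube([32, 32, 185]);
translate([861, 497, 467]) cube([32, 32, 185]);


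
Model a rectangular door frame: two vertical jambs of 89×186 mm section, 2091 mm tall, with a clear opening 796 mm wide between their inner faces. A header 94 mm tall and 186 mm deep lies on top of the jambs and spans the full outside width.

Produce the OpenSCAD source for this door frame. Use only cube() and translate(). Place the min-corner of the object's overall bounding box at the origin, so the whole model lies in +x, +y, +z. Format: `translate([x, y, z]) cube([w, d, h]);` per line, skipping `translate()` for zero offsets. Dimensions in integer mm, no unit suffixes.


cube([89, 186, 2091]);
translate([885, 0, 0]) cube([89, 186, 2091]);
translate([0, 0, 2091]) cube([974, 186, 94]);


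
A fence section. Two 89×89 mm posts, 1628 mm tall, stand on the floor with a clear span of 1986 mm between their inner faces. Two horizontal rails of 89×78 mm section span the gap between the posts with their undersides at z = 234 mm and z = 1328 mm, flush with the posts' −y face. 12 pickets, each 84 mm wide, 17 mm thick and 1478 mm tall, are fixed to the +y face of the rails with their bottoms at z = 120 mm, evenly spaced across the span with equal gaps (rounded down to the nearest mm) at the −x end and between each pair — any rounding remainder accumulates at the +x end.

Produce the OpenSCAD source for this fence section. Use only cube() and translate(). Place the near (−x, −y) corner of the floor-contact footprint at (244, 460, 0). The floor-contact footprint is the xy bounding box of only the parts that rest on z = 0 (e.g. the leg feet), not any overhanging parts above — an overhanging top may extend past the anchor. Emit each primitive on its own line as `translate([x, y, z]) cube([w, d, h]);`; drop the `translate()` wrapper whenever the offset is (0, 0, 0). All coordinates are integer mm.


translate([244, 460, 0]) cube([89, 89, 1628]);
translate([2319, 460, 0]) cube([89, 89, 1628]);
translate([333, 460, 234]) cube([1986, 89, 78]);
translate([333, 460, 1328]) cube([1986, 89, 78]);
translate([408, 549, 120]) cube([84, 17, 1478]);
translate([567, 549, 120]) cube([84, 17, 1478]);
translate([726, 549, 120]) cube([84, 17, 1478]);
translate([885, 549, 120]) cube([84, 17, 1478]);
translate([1044, 549, 120]) cube([84, 17, 1478]);
translate([1203, 549, 120]) cube([84, 17, 1478]);
translate([1362, 549, 120]) cube([84, 17, 1478]);
translate([1521, 549, 120]) cube([84, 17, 1478]);
translate([1680, 549, 120]) cube([84, 17, 1478]);
translate([1839, 549, 120]) cube([84, 17, 1478]);
translate([1998, 549, 120]) cube([84, 17, 1478]);
translate([2157, 549, 120]) cube([84, 17, 1478]);


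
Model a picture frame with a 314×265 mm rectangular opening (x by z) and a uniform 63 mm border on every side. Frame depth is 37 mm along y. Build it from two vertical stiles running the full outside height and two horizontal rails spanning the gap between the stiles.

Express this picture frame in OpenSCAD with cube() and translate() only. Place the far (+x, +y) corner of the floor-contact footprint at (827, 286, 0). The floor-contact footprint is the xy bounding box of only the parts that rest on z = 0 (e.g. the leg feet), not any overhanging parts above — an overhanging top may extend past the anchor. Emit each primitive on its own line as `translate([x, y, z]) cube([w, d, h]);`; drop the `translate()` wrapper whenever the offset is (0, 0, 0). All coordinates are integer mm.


translate([387, 249, 0]) cube([63, 37, 391]);
translate([764, 249, 0]) cube([63, 37, 391]);
translate([450, 249, 0]) cube([314, 37, 63]);
translate([450, 249, 328]) cube([314, 37, 63]);


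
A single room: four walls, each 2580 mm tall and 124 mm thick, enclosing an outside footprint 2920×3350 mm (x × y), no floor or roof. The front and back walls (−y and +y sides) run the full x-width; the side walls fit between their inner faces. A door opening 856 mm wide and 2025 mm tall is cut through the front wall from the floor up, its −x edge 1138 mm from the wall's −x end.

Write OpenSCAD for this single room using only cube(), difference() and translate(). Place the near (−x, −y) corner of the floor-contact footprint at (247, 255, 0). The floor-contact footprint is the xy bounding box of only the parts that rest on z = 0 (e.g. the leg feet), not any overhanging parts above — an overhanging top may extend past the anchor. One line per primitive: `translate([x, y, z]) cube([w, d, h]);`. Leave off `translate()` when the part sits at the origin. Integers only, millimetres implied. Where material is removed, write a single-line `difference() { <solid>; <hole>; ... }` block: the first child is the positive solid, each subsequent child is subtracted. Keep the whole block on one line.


difference() { translate([247, 255, 0]) cube([2920, 124, 2580]); translate([1385, 255, 0]) cube([856, 124, 2025]); }
translate([247, 3481, 0]) cube([2920, 124, 2580]);
translate([247, 379, 0]) cube([124, 3102, 2580]);
translate([3043, 379, 0]) cube([124, 3102, 2580]);


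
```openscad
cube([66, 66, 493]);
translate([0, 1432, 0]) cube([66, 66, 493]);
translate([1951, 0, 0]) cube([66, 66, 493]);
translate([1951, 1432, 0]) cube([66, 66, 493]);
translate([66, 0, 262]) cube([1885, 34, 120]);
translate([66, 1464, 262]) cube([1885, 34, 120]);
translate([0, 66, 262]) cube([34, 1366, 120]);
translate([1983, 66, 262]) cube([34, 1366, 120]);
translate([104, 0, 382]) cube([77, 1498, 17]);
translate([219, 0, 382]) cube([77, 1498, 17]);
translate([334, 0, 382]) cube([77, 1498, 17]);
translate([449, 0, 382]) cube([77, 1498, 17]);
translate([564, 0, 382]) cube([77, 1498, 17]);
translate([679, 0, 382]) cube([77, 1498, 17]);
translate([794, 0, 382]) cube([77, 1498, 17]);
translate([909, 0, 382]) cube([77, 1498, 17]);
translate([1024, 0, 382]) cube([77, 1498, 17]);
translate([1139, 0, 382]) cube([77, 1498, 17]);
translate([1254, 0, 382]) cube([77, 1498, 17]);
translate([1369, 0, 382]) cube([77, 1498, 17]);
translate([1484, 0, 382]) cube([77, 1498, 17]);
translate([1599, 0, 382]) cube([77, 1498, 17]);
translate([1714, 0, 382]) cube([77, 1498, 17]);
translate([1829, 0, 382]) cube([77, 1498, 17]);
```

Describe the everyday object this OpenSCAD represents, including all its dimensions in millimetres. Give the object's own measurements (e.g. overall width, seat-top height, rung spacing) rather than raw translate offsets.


A bed frame 2017 mm long (x) by 1498 mm wide (y). Four 66×66 mm corner posts, 493 mm tall, at the corners of the footprint. Four rails of 34 mm thickness and 120 mm height run between adjacent posts with their undersides at z = 262 mm, their outer faces flush with the outside of the frame (the two x-running rails run between the posts' inner faces; the two y-running rails run between the posts' inner faces). 16 slats, each 77 mm wide (x) and 17 mm thick, lie across the top of the two x-running rails, running the full 1498 mm width of the frame in y; along x they sit between the end posts with a 38 mm gap after the −x posts and between neighbouring slats, leaving 45 mm before the +x posts.


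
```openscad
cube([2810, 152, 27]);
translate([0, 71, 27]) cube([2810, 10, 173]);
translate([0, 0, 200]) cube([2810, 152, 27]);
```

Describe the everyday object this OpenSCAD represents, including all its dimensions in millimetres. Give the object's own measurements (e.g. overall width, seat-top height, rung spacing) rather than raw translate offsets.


An I-beam lying along x, 2810 mm long. Overall section height 227 mm. Two flanges 152 mm wide (y) and 27 mm thick, one on the floor and one at the top; a web 10 mm thick runs between them, centred on the flange width.


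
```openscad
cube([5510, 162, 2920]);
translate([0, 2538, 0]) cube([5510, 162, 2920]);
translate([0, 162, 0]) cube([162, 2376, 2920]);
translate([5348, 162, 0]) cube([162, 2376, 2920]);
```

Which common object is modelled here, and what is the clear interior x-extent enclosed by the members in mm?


A house (or room) frame. The interior width is 5186 mm.

Four 2920 mm walls enclosing a rectangle with no floor or roof — a room or house frame. Outside width is 5510 mm and wall thickness is 162 mm, so the interior width is 5510 − 2 × 162 = 5186 mm.


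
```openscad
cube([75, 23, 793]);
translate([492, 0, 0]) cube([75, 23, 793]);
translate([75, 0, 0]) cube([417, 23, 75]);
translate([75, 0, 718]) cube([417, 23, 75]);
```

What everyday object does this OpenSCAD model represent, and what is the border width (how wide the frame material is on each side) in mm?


A picture frame. The border width is 75 mm.

Four thin pieces enclosing a rectangular opening — a picture frame. The two full-height stiles are 793 mm tall; the top rail sits at z = 718 and is 75 mm tall, so the border above the opening is 793 − 718 = 75 mm, matching the stile x-width.


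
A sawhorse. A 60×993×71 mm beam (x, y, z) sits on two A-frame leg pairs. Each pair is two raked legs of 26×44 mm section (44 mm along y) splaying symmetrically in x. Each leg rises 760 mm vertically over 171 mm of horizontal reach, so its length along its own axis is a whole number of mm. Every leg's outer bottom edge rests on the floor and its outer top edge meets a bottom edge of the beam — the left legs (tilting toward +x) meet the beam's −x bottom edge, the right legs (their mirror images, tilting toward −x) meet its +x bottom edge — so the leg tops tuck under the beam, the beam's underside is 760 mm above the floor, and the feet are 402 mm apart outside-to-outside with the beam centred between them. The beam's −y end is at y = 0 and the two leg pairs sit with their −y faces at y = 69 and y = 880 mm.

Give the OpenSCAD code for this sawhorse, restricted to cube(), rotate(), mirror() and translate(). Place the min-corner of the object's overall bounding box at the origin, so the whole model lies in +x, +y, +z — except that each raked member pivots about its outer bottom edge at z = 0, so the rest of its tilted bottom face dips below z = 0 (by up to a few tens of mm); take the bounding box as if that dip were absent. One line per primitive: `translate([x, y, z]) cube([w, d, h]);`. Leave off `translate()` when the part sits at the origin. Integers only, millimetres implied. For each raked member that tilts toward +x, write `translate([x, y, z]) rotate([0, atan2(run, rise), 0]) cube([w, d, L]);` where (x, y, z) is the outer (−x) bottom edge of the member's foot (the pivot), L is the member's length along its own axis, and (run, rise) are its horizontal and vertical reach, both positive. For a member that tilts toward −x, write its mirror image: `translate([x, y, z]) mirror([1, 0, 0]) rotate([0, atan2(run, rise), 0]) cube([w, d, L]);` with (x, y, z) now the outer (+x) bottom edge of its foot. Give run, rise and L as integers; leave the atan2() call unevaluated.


translate([171, 0, 760]) cube([60, 993, 71]);
translate([0, 69, 0]) rotate([0, atan2(171, 760), 0]) cube([26, 44, 779]);
translate([402, 69, 0]) mirror([1, 0, 0]) rotate([0, atan2(171, 760), 0]) cube([26, 44, 779]);
translate([0, 880, 0]) rotate([0, atan2(171, 760), 0]) cube([26, 44, 779]);
translate([402, 880, 0]) mirror([1, 0, 0]) rotate([0, atan2(171, 760), 0]) cube([26, 44, 779]);


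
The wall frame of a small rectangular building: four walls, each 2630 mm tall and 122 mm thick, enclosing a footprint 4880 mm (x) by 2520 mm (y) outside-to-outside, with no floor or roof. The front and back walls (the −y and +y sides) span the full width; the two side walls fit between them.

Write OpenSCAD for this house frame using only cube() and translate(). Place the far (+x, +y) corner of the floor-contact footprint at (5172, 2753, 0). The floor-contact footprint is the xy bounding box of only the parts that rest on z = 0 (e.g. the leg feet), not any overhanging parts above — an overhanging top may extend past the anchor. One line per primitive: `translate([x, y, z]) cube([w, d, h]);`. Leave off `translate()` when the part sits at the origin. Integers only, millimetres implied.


translate([292, 233, 0]) cube([4880, 122, 2630]);
translate([292, 2631, 0]) cube([4880, 122, 2630]);
translate([292, 355, 0]) cube([122, 2276, 2630]);
translate([5050, 355, 0]) cube([122, 2276, 2630]);


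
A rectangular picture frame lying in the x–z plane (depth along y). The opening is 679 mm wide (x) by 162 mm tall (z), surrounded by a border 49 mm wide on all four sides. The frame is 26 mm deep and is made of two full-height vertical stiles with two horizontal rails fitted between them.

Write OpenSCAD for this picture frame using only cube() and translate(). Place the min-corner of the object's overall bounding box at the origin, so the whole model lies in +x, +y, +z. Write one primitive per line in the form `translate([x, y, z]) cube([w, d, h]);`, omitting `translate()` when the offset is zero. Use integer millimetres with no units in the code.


cube([49, 26, 260]);
translate([728, 0, 0]) cube([49, 26, 260]);
translate([49, 0, 0]) cube([679, 26, 49]);
translate([49, 0, 211]) cube([679, 26, 49]);


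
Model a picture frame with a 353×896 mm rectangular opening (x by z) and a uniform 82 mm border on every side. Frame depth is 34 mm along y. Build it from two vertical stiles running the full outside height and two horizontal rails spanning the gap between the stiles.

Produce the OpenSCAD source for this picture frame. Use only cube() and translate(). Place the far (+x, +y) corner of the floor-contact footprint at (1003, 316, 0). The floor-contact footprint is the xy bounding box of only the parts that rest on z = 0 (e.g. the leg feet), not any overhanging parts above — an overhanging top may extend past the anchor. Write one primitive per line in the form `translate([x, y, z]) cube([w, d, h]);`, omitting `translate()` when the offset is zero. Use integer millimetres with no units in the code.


translate([486, 282, 0]) cube([82, 34, 1060]);
translate([921, 282, 0]) cube([82, 34, 1060]);
translate([568, 282, 0]) cube([353, 34, 82]);
translate([568, 282, 978]) cube([353, 34, 82]);


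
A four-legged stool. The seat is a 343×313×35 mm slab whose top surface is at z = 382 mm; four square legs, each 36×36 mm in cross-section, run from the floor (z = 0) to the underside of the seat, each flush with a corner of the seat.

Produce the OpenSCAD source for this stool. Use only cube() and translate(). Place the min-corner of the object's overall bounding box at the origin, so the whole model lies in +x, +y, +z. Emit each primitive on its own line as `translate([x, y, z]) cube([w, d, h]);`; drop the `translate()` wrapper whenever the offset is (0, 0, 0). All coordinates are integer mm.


translate([0, 0, 347]) cube([343, 313, 35]);
cube([36, 36, 347]);
translate([307, 0, 0]) cube([36, 36, 347]);
translate([0, 277, 0]) cube([36, 36, 347]);
translate([307, 277, 0]) cube([36, 36, 347]);


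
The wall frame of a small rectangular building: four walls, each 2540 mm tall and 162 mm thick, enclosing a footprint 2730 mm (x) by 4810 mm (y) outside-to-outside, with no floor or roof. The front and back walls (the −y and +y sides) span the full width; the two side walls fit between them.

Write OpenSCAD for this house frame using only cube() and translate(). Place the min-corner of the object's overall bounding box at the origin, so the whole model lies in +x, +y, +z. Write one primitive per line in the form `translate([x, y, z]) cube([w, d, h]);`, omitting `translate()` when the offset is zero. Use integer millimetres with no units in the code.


cube([2730, 162, 2540]);
translate([0, 4648, 0]) cube([2730, 162, 2540]);
translate([0, 162, 0]) cube([162, 4486, 2540]);
translate([2568, 162, 0]) cube([162, 4486, 2540]);


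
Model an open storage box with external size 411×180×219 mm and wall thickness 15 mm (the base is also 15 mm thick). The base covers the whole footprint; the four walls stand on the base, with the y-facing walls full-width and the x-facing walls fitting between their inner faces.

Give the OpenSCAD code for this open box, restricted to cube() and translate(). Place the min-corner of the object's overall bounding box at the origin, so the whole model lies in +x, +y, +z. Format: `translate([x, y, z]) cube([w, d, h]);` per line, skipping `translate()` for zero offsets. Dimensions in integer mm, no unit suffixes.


cube([411, 180, 15]);
translate([0, 0, 15]) cube([411, 15, 204]);
translate([0, 165, 15]) cube([411, 15, 204]);
translate([0, 15, 15]) cube([15, 150, 204]);
translate([396, 15, 15]) cube([15, 150, 204]);


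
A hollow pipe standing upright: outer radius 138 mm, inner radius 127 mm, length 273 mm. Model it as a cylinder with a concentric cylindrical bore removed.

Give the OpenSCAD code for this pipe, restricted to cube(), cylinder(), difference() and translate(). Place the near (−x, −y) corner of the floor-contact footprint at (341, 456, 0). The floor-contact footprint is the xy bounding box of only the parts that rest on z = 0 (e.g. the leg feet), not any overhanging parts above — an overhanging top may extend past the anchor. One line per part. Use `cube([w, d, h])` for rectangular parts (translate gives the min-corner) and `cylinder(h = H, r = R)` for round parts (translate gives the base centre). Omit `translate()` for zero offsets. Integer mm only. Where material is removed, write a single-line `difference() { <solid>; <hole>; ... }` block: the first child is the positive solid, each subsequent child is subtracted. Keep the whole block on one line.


difference() { translate([479, 594, 0]) cylinder(h = 273, r = 138); translate([479, 594, 0]) cylinder(h = 273, r = 127); }


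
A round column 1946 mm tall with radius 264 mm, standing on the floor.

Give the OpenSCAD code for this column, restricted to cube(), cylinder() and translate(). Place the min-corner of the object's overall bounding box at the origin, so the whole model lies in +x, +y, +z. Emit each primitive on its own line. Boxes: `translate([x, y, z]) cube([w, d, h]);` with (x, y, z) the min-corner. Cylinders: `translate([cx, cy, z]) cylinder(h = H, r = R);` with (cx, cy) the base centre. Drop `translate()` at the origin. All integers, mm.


translate([264, 264, 0]) cylinder(h = 1946, r = 264);


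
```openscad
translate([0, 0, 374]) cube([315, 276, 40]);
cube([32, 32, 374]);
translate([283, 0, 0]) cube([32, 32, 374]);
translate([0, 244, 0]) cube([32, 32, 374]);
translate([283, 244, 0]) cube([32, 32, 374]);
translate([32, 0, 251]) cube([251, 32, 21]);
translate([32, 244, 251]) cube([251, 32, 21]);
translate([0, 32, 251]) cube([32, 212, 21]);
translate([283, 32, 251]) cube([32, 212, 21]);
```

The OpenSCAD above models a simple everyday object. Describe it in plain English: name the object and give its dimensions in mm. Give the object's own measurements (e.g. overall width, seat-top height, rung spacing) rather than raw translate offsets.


A simple wooden stool: a rectangular seat 315 mm (x) by 276 mm (y), 40 mm thick, top face at z = 414 mm, on four square legs, each 32×32 mm in cross-section. The legs rest on z = 0, each flush with a corner of the seat. Four stretchers, 32 mm wide and 21 mm tall, connect adjacent legs with their undersides at z = 251 mm, each running between the inner faces of the legs it joins and aligned with the legs' outer faces on the other axis.


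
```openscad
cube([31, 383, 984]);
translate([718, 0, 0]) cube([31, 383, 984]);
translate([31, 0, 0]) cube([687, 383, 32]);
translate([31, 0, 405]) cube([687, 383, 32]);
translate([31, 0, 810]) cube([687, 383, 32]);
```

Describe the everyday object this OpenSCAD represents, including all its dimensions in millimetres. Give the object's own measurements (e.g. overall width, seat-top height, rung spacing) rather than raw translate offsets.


An open bookshelf. Two side panels, each 31 mm thick, 383 mm deep and 984 mm tall, stand 749 mm apart (outside-to-outside). Between them sit 3 shelves, each 32 mm thick and 383 mm deep, spanning the full gap between the sides. The bottom shelf rests on the floor (its underside at z = 0) and the clear gap between one shelf's top and the next shelf's underside is 373 mm.


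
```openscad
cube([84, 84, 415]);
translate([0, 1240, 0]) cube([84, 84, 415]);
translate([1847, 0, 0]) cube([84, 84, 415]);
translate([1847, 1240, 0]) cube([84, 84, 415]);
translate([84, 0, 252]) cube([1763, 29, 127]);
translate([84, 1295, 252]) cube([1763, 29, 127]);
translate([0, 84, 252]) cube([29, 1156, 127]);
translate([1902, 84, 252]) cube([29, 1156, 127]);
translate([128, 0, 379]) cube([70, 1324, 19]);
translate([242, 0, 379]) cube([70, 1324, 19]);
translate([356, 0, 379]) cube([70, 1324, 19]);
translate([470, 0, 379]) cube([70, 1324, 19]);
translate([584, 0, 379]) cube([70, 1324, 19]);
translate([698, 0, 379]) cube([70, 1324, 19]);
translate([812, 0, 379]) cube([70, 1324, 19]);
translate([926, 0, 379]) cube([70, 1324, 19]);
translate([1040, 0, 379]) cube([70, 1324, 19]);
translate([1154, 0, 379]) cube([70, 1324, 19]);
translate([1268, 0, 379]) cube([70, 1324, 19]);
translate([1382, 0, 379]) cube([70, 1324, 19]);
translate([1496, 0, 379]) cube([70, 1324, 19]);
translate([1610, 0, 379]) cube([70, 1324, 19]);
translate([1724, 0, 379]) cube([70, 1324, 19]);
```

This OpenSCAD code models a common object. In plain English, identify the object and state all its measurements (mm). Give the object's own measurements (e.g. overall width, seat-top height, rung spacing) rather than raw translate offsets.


A bed frame 1931 mm long (x) by 1324 mm wide (y). Four 84×84 mm corner posts, 415 mm tall, at the corners of the footprint. Four rails of 29 mm thickness and 127 mm height run between adjacent posts with their undersides at z = 252 mm, their outer faces flush with the outside of the frame (the two x-running rails run between the posts' inner faces; the two y-running rails run between the posts' inner faces). 15 slats, each 70 mm wide (x) and 19 mm thick, lie across the top of the two x-running rails, running the full 1324 mm width of the frame in y; along x they sit between the end posts with a 44 mm gap after the −x posts and between neighbouring slats, leaving 53 mm before the +x posts.


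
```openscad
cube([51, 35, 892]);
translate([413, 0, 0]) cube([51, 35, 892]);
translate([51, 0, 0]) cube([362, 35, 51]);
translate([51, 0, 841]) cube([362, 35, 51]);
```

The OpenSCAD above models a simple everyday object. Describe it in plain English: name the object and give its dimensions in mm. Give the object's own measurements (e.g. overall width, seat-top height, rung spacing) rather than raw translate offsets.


A rectangular picture frame lying in the x–z plane (depth along y). The opening is 362 mm wide (x) by 790 mm tall (z), surrounded by a border 51 mm wide on all four sides. The frame is 35 mm deep and is made of two full-height vertical stiles with two horizontal rails fitted between them.


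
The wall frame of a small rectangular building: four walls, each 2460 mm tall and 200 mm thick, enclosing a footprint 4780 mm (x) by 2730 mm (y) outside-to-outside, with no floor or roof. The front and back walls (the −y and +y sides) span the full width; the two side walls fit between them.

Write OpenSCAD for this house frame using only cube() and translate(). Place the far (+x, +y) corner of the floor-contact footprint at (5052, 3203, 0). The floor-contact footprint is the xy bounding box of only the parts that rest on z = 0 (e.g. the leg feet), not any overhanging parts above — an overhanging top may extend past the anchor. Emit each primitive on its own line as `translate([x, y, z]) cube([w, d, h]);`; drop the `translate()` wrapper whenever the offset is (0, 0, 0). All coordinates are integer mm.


translate([272, 473, 0]) cube([4780, 200, 2460]);
translate([272, 3003, 0]) cube([4780, 200, 2460]);
translate([272, 673, 0]) cube([200, 2330, 2460]);
translate([4852, 673, 0]) cube([200, 2330, 2460]);


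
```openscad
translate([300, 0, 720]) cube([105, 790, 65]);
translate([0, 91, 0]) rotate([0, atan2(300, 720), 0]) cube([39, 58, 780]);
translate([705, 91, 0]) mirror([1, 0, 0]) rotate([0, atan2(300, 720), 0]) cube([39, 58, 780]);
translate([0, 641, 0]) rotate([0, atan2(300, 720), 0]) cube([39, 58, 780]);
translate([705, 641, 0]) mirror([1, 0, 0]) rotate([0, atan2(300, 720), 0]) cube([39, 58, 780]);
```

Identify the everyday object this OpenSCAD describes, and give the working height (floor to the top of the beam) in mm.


A sawhorse. The overall height is 785 mm.

A beam across two mirrored pairs of raked legs — a sawhorse. The beam's underside is at z = 720 (matching the legs' vertical rise in atan2(300, 720)) and the beam is 65 mm tall, so its top is at 720 + 65 = 785 mm. The raked legs top out at the beam's underside, so that is the highest point.


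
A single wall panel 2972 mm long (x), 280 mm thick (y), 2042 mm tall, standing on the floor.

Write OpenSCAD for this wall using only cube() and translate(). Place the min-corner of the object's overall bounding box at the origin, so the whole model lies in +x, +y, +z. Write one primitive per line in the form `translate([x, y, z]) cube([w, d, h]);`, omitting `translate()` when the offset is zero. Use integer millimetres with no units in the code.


cube([2972, 280, 2042]);


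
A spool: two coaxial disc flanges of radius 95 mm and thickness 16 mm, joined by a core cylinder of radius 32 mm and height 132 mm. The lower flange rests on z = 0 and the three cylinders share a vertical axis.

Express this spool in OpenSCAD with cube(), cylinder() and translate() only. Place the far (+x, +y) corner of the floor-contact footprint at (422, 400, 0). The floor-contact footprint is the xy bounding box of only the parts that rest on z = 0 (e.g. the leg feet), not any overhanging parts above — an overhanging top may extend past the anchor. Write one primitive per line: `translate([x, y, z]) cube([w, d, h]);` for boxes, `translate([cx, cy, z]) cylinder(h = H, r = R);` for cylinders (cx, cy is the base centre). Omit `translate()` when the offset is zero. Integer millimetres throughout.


translate([327, 305, 0]) cylinder(h = 16, r = 95);
translate([327, 305, 16]) cylinder(h = 132, r = 32);
translate([327, 305, 148]) cylinder(h = 16, r = 95);


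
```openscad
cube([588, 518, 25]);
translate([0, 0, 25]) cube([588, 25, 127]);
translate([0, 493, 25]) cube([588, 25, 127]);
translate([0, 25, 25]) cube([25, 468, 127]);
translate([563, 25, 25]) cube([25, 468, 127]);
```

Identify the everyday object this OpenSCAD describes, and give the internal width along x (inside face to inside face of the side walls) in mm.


An open box. The internal width is 538 mm.

A 588×518 base slab with four walls standing on it — an open box. The base is 588 mm wide and the walls are 25 mm thick, so the internal width is 588 − 2 × 25 = 538 mm.


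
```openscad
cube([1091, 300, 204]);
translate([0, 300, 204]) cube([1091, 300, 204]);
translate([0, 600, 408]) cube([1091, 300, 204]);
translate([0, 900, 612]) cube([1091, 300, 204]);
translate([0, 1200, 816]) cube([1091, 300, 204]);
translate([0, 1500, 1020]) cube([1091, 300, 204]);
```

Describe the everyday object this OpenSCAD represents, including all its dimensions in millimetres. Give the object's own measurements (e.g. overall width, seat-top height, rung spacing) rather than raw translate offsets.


A straight staircase of 6 solid steps. Each step is 1091 mm wide (x), 300 mm deep (y, the going) and 204 mm tall (the rise). The first step rests on the floor; each subsequent step sits one going further in +y and one rise higher in +z, directly behind and above the previous step with no overlap.


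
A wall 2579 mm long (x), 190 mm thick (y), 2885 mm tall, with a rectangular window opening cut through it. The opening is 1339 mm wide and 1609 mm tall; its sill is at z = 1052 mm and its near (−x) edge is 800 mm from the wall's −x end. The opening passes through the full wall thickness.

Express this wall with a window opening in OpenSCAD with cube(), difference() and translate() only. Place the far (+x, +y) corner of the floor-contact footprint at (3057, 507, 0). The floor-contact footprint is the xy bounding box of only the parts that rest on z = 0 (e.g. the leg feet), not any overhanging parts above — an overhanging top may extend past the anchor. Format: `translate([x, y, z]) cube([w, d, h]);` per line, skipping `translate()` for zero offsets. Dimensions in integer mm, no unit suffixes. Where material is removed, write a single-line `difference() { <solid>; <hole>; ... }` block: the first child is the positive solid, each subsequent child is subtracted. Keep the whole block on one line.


difference() { translate([478, 317, 0]) cube([2579, 190, 2885]); translate([1278, 317, 1052]) cube([1339, 190, 1609]); }
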